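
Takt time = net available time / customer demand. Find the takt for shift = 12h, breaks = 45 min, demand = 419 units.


Available = 12×60 - 45 = 675 min
Takt time = 675 / 419
= 1.61 min/unit


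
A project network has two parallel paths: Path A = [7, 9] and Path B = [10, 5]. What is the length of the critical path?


Path A: 7 + 9 = 16
Path B: 10 + 5 = 15
Critical path = longest = max(16, 15)
= 16 (Path A)


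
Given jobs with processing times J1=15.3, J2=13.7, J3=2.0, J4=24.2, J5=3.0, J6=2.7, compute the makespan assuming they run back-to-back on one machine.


Sequential makespan: sum all processing times
= 15.3 + 13.7 + 2.0 + 24.2 + 3.0 + 2.7
= 60.9 time units


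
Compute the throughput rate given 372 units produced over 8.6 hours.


Throughput = units / time
= 372 / 8.6
= 43.3 units/hour


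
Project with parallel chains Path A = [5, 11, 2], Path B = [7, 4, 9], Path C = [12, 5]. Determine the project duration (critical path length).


Path A: 5 + 11 + 2 = 18
Path B: 7 + 4 + 9 = 20
Path C: 12 + 5 = 17
Critical path = longest = max(18, 20, 17)
= 20 (Path B)


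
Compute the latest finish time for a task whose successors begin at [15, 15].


LF = min of all successor start times
Successors start at: [15, 15]
LF = min(15, 15)
= 15


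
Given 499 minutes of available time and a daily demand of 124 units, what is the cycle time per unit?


Cycle time = available time / demand
= 499 / 124
= 4.02 min/unit


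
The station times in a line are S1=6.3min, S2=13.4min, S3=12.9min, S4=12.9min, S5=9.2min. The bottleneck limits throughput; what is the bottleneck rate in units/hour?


Bottleneck = longest station time
Station times: [6.3, 13.4, 12.9, 12.9, 9.2]
Max = 13.4 min
Rate = 60 / 13.4
= 4.48 units/hour (bottleneck: 13.4min)


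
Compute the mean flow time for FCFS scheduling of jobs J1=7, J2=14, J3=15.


Completion times:
  J1: completes at 7
  J2: completes at 21
  J3: completes at 36
Sum = 64
Average = 64/3
= 21.33


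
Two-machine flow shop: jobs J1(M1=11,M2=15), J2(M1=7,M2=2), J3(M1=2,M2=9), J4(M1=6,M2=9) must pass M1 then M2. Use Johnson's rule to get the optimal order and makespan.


Johnson's rule:
Group 1 (M1≤M2, sort by M1): ['J3', 'J4', 'J1']
Group 2 (M1>M2, sort desc M2): ['J2']
Sequence: J3 → J4 → J1 → J2
Makespan calculation:
  J3: M1 done=2, M2 done=11
  J4: M1 done=8, M2 done=20
  J1: M1 done=19, M2 done=35
  J2: M1 done=26, M2 done=37
= Sequence: J3 → J4 → J1 → J2, Makespan: 37


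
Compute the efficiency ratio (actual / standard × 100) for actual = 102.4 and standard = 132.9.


Efficiency = (actual / standard) × 100
= (102.4 / 132.9) × 100
= 77.1%


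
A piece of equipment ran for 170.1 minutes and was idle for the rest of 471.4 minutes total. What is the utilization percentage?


Utilization = busy / total × 100
= 170.1 / 471.4 × 100
= 36.1%


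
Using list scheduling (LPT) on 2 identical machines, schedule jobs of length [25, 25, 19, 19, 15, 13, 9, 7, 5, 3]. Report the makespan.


Jobs (LPT sorted): [25, 25, 19, 19, 15, 13, 9, 7, 5, 3]
Machines: 2
  J=25 → Machine 1 (load: 0+25=25)
  J=25 → Machine 2 (load: 0+25=25)
  J=19 → Machine 1 (load: 25+19=44)
  J=19 → Machine 2 (load: 25+19=44)
  J=15 → Machine 1 (load: 44+15=59)
  J=13 → Machine 2 (load: 44+13=57)
  J=9 → Machine 2 (load: 57+9=66)
  J=7 → Machine 1 (load: 59+7=66)
  J=5 → Machine 1 (load: 66+5=71)
  J=3 → Machine 2 (load: 66+3=69)
Machine loads: [71, 69]
Makespan = max = 71 time units


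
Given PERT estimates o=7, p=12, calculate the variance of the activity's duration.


σ² = ((p - o) / 6)² = (p - o)² / 36
= (12 - 7)² / 36
= 5² / 36
= 25 / 36
= 0.6944


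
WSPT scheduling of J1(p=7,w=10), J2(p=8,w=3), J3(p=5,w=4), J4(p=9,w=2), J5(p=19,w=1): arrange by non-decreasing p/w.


WSPT (Smith's rule): sort by p/w ascending
  J1: p/w = 7/10 = 0.700
  J3: p/w = 5/4 = 1.250
  J2: p/w = 8/3 = 2.667
  J4: p/w = 9/2 = 4.500
  J5: p/w = 19/1 = 19.000
Order: J1 → J3 → J2 → J4 → J5


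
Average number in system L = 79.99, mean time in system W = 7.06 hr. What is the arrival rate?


Little's law: L = λW → λ = L / W
= 79.99 / 7.06
= 11.33 per hour


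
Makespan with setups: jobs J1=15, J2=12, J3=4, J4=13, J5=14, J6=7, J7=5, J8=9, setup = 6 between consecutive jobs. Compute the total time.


Makespan = Σ processing + (n-1) × setup
= (15 + 12 + 4 + 13 + 14 + 7 + 5 + 9) + (8-1)×6
= 79 + 42
= 121 time units


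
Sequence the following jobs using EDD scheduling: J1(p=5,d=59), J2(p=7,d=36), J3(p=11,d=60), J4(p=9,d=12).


EDD: sort by earliest due date
  J4: d=12, p=9
  J2: d=36, p=7
  J1: d=59, p=5
  J3: d=60, p=11
Order: J4 → J2 → J1 → J3


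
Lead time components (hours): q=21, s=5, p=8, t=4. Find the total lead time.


Lead time = queue + setup + processing + transit
= 21 + 5 + 8 + 4
= 38 hours


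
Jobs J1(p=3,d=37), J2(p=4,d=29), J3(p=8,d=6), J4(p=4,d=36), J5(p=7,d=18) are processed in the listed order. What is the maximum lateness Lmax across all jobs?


Lateness per job (L = C - d):
  J1: C=3, d=37, L=-34
  J2: C=7, d=29, L=-22
  J3: C=15, d=6, L=9
  J4: C=19, d=36, L=-17
  J5: C=26, d=18, L=8
Lmax = max(-34, -22, 9, -17, 8)
= 9


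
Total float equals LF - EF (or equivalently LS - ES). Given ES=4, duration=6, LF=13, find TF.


EF = ES + duration = 4 + 6 = 10
LS = LF - duration = 13 - 6 = 7
Total Float = LF - EF = 13 - 10
(or LS - ES = 7 - 4)
= 3


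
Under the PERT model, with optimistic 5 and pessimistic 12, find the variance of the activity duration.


σ² = ((p - o) / 6)² = (p - o)² / 36
= (12 - 5)² / 36
= 7² / 36
= 49 / 36
= 1.3611


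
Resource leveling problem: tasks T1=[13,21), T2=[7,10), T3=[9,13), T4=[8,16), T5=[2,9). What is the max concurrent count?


Check each time point for overlaps:
  t=8: 3 tasks active (T2, T4, T5)
Max concurrent = 3


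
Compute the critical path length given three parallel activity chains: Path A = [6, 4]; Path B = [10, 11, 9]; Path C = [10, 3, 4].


Path A: 6 + 4 = 10
Path B: 10 + 11 + 9 = 30
Path C: 10 + 3 + 4 = 17
Critical path = longest = max(10, 30, 17)
= 30 (Path B)


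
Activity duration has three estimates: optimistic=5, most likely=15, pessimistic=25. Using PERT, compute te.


te = (o + 4m + p) / 6
= (5 + 4×15 + 25) / 6
= (5 + 60 + 25) / 6
= 90 / 6
= 15.00


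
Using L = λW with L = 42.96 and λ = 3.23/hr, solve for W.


Little's law: L = λW → W = L / λ
= 42.96 / 3.23
= 13.30 hours


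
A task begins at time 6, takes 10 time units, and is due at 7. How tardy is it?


Completion = start + processing = 6 + 10 = 16
Tardiness = max(0, C - d) = max(0, 16 - 7)
= max(0, 9)
= 9


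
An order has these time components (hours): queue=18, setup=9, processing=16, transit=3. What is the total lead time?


Lead time = queue + setup + processing + transit
= 18 + 9 + 16 + 3
= 46 hours


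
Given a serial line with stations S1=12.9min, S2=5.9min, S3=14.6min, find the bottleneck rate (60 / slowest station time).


Bottleneck = longest station time
Station times: [12.9, 5.9, 14.6]
Max = 14.6 min
Rate = 60 / 14.6
= 4.11 units/hour (bottleneck: 14.6min)


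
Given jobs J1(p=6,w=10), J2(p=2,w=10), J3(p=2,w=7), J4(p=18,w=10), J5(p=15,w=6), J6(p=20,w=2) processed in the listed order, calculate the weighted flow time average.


Completion times:
  J1: C=6, w×C=10×6=60
  J2: C=8, w×C=10×8=80
  J3: C=10, w×C=7×10=70
  J4: C=28, w×C=10×28=280
  J5: C=43, w×C=6×43=258
  J6: C=63, w×C=2×63=126
Sum w×C = 874
Sum w = 45
Weighted avg = 874/45
= 19.42


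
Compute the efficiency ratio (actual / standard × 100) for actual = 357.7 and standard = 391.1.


Efficiency = (actual / standard) × 100
= (357.7 / 391.1) × 100
= 91.5%


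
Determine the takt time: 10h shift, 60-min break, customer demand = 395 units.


Available = 10×60 - 60 = 540 min
Takt time = 540 / 395
= 1.37 min/unit


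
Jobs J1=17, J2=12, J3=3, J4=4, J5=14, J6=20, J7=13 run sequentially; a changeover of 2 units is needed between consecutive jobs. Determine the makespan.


Makespan = Σ processing + (n-1) × setup
= (17 + 12 + 3 + 4 + 14 + 20 + 13) + (7-1)×2
= 83 + 12
= 95 time units


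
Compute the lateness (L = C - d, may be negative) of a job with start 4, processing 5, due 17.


Completion = 4 + 5 = 9
Lateness = C - d = 9 - 17
= -8


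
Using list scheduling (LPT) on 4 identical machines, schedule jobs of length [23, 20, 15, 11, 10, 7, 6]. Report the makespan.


Jobs (LPT sorted): [23, 20, 15, 11, 10, 7, 6]
Machines: 4
  J=23 → Machine 1 (load: 0+23=23)
  J=20 → Machine 2 (load: 0+20=20)
  J=15 → Machine 3 (load: 0+15=15)
  J=11 → Machine 4 (load: 0+11=11)
  J=10 → Machine 4 (load: 11+10=21)
  J=7 → Machine 3 (load: 15+7=22)
  J=6 → Machine 2 (load: 20+6=26)
Machine loads: [23, 26, 22, 21]
Makespan = max = 26 time units


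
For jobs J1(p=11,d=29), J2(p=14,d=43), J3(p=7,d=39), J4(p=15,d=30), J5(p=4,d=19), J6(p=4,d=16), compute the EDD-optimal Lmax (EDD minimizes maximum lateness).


EDD order: J6 → J5 → J1 → J4 → J3 → J2
Completion and lateness:
  J6: C=4, d=16, L=4-16=-12
  J5: C=8, d=19, L=8-19=-11
  J1: C=19, d=29, L=19-29=-10
  J4: C=34, d=30, L=34-30=4
  J3: C=41, d=39, L=41-39=2
  J2: C=55, d=43, L=55-43=12
Lmax = max(-12, -11, -10, 4, 2, 12)
= 12


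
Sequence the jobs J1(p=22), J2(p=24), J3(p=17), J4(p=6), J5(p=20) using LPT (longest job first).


LPT: sort by longest processing time first
  J2: p=24
  J1: p=22
  J5: p=20
  J3: p=17
  J4: p=6
Order: J2 → J1 → J5 → J3 → J4


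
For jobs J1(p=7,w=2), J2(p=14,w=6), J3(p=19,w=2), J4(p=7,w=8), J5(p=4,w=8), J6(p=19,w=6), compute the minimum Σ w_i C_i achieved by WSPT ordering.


WSPT order (by p/w): J5 → J4 → J2 → J6 → J1 → J3
  J5: C=4, w·C=8×4=32
  J4: C=11, w·C=8×11=88
  J2: C=25, w·C=6×25=150
  J6: C=44, w·C=6×44=264
  J1: C=51, w·C=2×51=102
  J3: C=70, w·C=2×70=140
Σ w·C = 776
= 776


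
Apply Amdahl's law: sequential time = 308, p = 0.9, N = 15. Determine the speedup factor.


Amdahl's law: T_p = T × ((1-p) + p/N)
= 308 × ((1-0.9) + 0.9/15)
= 308 × (0.10 + 0.0600)
= 308 × 0.1600
= 49.28
Speedup = 308/49.28
= 6.25×


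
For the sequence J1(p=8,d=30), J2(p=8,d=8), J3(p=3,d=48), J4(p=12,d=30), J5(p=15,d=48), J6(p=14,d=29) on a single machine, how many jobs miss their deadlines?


Completion vs due date:
  J1: C=8, d=30 → on time
  J2: C=16, d=8 → TARDY
  J3: C=19, d=48 → on time
  J4: C=31, d=30 → TARDY
  J5: C=46, d=48 → on time
  J6: C=60, d=29 → TARDY
Tardy jobs: J2, J4, J6
Count = 3


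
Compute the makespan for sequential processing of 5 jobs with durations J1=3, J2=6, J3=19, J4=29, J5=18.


Sequential makespan: sum all processing times
= 3 + 6 + 19 + 29 + 18
= 75 time units


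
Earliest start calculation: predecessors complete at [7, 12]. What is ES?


ES = max of all predecessor completion times
Predecessors: [7, 12]
ES = max(7, 12)
= 12


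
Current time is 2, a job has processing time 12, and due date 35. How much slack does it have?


Slack = due - current_time - processing
= 35 - 2 - 12
= 21


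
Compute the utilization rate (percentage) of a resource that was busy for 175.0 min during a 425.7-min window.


Utilization = busy / total × 100
= 175.0 / 425.7 × 100
= 41.1%


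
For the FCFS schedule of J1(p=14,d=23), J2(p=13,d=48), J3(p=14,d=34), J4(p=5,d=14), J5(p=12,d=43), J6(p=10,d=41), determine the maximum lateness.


Lateness per job (L = C - d):
  J1: C=14, d=23, L=-9
  J2: C=27, d=48, L=-21
  J3: C=41, d=34, L=7
  J4: C=46, d=14, L=32
  J5: C=58, d=43, L=15
  J6: C=68, d=41, L=27
Lmax = max(-9, -21, 7, 32, 15, 27)
= 32


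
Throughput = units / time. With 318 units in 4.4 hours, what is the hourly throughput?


Throughput = units / time
= 318 / 4.4
= 72.3 units/hour


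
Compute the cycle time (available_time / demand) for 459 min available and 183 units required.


Cycle time = available time / demand
= 459 / 183
= 2.51 min/unit


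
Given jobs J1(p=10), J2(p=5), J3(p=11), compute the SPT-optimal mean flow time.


SPT order: J2 → J1 → J3
Completion times:
  J2: C=5
  J1: C=15
  J3: C=26
Sum = 46, n = 3
Mean flow = 46/3
= 15.33


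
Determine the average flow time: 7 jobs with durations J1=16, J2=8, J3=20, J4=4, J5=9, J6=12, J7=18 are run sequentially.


Completion times:
  J1: completes at 16
  J2: completes at 24
  J3: completes at 44
  J4: completes at 48
  J5: completes at 57
  J6: completes at 69
  J7: completes at 87
Sum = 345
Average = 345/7
= 49.29


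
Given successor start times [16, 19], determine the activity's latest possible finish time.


LF = min of all successor start times
Successors start at: [16, 19]
LF = min(16, 19)
= 16


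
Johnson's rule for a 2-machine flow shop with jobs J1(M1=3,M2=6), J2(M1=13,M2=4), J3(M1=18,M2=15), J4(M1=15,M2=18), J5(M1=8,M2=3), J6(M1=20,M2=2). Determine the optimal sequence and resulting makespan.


Johnson's rule:
Group 1 (M1≤M2, sort by M1): ['J1', 'J4']
Group 2 (M1>M2, sort desc M2): ['J3', 'J2', 'J5', 'J6']
Sequence: J1 → J4 → J3 → J2 → J5 → J6
Makespan calculation:
  J1: M1 done=3, M2 done=9
  J4: M1 done=18, M2 done=36
  J3: M1 done=36, M2 done=51
  J2: M1 done=49, M2 done=55
  J5: M1 done=57, M2 done=60
  J6: M1 done=77, M2 done=79
= Sequence: J1 → J4 → J3 → J2 → J5 → J6, Makespan: 79


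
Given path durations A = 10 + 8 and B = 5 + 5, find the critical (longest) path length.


Path A: 10 + 8 = 18
Path B: 5 + 5 = 10
Critical path = longest = max(18, 10)
= 18 (Path A)


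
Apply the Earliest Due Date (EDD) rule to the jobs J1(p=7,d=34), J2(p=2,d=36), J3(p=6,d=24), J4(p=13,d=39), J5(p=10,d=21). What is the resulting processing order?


EDD: sort by earliest due date
  J5: d=21, p=10
  J3: d=24, p=6
  J1: d=34, p=7
  J2: d=36, p=2
  J4: d=39, p=13
Order: J5 → J3 → J1 → J2 → J4


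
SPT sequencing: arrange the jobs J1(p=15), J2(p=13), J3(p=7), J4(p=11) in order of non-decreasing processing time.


SPT: sort by shortest processing time
  J3: p=7
  J4: p=11
  J2: p=13
  J1: p=15
Order: J3 → J4 → J2 → J1


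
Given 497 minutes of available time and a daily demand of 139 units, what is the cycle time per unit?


Cycle time = available time / demand
= 497 / 139
= 3.58 min/unit


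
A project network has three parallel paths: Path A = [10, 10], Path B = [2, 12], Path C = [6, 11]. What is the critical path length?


Path A: 10 + 10 = 20
Path B: 2 + 12 = 14
Path C: 6 + 11 = 17
Critical path = longest = max(20, 14, 17)
= 20 (Path A)


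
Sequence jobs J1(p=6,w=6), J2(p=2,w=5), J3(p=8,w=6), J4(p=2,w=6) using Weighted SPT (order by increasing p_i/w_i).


WSPT (Smith's rule): sort by p/w ascending
  J4: p/w = 2/6 = 0.333
  J2: p/w = 2/5 = 0.400
  J1: p/w = 6/6 = 1.000
  J3: p/w = 8/6 = 1.333
Order: J4 → J2 → J1 → J3


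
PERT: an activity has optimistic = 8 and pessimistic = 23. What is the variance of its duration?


σ² = ((p - o) / 6)² = (p - o)² / 36
= (23 - 8)² / 36
= 15² / 36
= 225 / 36
= 6.2500


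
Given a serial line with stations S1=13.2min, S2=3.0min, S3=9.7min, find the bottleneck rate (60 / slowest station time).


Bottleneck = longest station time
Station times: [13.2, 3.0, 9.7]
Max = 13.2 min
Rate = 60 / 13.2
= 4.55 units/hour (bottleneck: 13.2min)


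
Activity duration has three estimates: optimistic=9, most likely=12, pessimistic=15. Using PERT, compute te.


te = (o + 4m + p) / 6
= (9 + 4×12 + 15) / 6
= (9 + 48 + 15) / 6
= 72 / 6
= 12.00


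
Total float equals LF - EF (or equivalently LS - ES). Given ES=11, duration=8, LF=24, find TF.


EF = ES + duration = 11 + 8 = 19
LS = LF - duration = 24 - 8 = 16
Total Float = LF - EF = 24 - 19
(or LS - ES = 16 - 11)
= 5


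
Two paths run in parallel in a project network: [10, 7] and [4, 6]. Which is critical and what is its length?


Path A: 10 + 7 = 17
Path B: 4 + 6 = 10
Critical path = longest = max(17, 10)
= 17 (Path A)


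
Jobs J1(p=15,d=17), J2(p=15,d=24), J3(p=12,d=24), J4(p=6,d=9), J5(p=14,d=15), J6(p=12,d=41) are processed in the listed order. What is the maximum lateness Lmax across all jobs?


Lateness per job (L = C - d):
  J1: C=15, d=17, L=-2
  J2: C=30, d=24, L=6
  J3: C=42, d=24, L=18
  J4: C=48, d=9, L=39
  J5: C=62, d=15, L=47
  J6: C=74, d=41, L=33
Lmax = max(-2, 6, 18, 39, 47, 33)
= 47


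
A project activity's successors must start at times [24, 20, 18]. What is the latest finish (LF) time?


LF = min of all successor start times
Successors start at: [24, 20, 18]
LF = min(24, 20, 18)
= 18


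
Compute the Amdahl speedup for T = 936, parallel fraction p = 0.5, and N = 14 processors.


Amdahl's law: T_p = T × ((1-p) + p/N)
= 936 × ((1-0.5) + 0.5/14)
= 936 × (0.50 + 0.0357)
= 936 × 0.5357
= 501.43
Speedup = 936/501.43
= 1.87×


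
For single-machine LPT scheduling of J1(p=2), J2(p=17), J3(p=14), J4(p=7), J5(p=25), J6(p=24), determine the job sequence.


LPT: sort by longest processing time first
  J5: p=25
  J6: p=24
  J2: p=17
  J3: p=14
  J4: p=7
  J1: p=2
Order: J5 → J6 → J2 → J3 → J4 → J1


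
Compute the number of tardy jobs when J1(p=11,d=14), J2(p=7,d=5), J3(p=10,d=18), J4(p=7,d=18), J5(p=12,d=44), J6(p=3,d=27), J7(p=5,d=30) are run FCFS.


Completion vs due date:
  J1: C=11, d=14 → on time
  J2: C=18, d=5 → TARDY
  J3: C=28, d=18 → TARDY
  J4: C=35, d=18 → TARDY
  J5: C=47, d=44 → TARDY
  J6: C=50, d=27 → TARDY
  J7: C=55, d=30 → TARDY
Tardy jobs: J2, J3, J4, J5, J6, J7
Count = 6


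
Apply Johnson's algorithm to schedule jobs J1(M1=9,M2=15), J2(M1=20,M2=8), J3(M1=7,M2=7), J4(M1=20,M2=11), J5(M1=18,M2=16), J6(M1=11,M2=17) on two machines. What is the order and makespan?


Johnson's rule:
Group 1 (M1≤M2, sort by M1): ['J3', 'J1', 'J6']
Group 2 (M1>M2, sort desc M2): ['J5', 'J4', 'J2']
Sequence: J3 → J1 → J6 → J5 → J4 → J2
Makespan calculation:
  J3: M1 done=7, M2 done=14
  J1: M1 done=16, M2 done=31
  J6: M1 done=27, M2 done=48
  J5: M1 done=45, M2 done=64
  J4: M1 done=65, M2 done=76
  J2: M1 done=85, M2 done=93
= Sequence: J3 → J1 → J6 → J5 → J4 → J2, Makespan: 93


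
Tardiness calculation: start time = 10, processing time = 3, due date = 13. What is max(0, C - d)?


Completion = start + processing = 10 + 3 = 13
Tardiness = max(0, C - d) = max(0, 13 - 13)
= max(0, 0)
= 0


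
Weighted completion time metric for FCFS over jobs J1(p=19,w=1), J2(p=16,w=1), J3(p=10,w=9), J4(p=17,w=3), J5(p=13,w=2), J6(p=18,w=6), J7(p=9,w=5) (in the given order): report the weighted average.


Completion times:
  J1: C=19, w×C=1×19=19
  J2: C=35, w×C=1×35=35
  J3: C=45, w×C=9×45=405
  J4: C=62, w×C=3×62=186
  J5: C=75, w×C=2×75=150
  J6: C=93, w×C=6×93=558
  J7: C=102, w×C=5×102=510
Sum w×C = 1863
Sum w = 27
Weighted avg = 1863/27
= 69.00


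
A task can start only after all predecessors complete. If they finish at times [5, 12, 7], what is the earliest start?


ES = max of all predecessor completion times
Predecessors: [5, 12, 7]
ES = max(5, 12, 7)
= 12


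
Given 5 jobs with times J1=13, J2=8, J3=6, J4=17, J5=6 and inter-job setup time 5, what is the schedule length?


Makespan = Σ processing + (n-1) × setup
= (13 + 8 + 6 + 17 + 6) + (5-1)×5
= 50 + 20
= 70 time units


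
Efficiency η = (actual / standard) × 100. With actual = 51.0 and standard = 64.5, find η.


Efficiency = (actual / standard) × 100
= (51.0 / 64.5) × 100
= 79.1%


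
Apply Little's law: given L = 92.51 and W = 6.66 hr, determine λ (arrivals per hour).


Little's law: L = λW → λ = L / W
= 92.51 / 6.66
= 13.89 per hour


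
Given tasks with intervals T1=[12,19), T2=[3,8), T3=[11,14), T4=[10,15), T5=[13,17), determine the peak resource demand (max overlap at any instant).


Check each time point for overlaps:
  t=13: 4 tasks active (T1, T3, T4, T5)
Max concurrent = 4


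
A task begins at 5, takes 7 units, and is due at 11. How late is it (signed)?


Completion = 5 + 7 = 12
Lateness = C - d = 12 - 11
= 1


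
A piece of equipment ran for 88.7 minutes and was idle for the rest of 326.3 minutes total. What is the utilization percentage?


Utilization = busy / total × 100
= 88.7 / 326.3 × 100
= 27.2%


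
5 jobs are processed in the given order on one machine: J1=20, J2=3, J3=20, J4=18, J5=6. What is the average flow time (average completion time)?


Completion times:
  J1: completes at 20
  J2: completes at 23
  J3: completes at 43
  J4: completes at 61
  J5: completes at 67
Sum = 214
Average = 214/5
= 42.80


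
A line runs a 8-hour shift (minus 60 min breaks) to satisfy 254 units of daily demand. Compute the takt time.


Available = 8×60 - 60 = 420 min
Takt time = 420 / 254
= 1.65 min/unit


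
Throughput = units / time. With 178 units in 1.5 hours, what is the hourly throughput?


Throughput = units / time
= 178 / 1.5
= 118.7 units/hour


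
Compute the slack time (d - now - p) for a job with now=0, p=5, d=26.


Slack = due - current_time - processing
= 26 - 0 - 5
= 21


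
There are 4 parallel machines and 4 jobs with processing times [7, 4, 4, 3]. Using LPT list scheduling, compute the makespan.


Jobs (LPT sorted): [7, 4, 4, 3]
Machines: 4
  J=7 → Machine 1 (load: 0+7=7)
  J=4 → Machine 2 (load: 0+4=4)
  J=4 → Machine 3 (load: 0+4=4)
  J=3 → Machine 4 (load: 0+3=3)
Machine loads: [7, 4, 4, 3]
Makespan = max = 7 time units


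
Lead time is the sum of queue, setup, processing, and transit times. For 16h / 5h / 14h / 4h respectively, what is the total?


Lead time = queue + setup + processing + transit
= 16 + 5 + 14 + 4
= 39 hours


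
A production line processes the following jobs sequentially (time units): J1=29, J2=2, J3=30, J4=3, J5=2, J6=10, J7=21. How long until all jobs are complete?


Sequential makespan: sum all processing times
= 29 + 2 + 30 + 3 + 2 + 10 + 21
= 97 time units


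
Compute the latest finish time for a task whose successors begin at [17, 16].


LF = min of all successor start times
Successors start at: [17, 16]
LF = min(17, 16)
= 16


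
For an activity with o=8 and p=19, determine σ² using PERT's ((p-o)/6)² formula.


σ² = ((p - o) / 6)² = (p - o)² / 36
= (19 - 8)² / 36
= 11² / 36
= 121 / 36
= 3.3611


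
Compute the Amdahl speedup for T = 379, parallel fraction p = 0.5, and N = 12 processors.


Amdahl's law: T_p = T × ((1-p) + p/N)
= 379 × ((1-0.5) + 0.5/12)
= 379 × (0.50 + 0.0417)
= 379 × 0.5417
= 205.29
Speedup = 379/205.29
= 1.85×


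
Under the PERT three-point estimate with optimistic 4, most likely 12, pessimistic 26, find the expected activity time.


te = (o + 4m + p) / 6
= (4 + 4×12 + 26) / 6
= (4 + 48 + 26) / 6
= 78 / 6
= 13.00


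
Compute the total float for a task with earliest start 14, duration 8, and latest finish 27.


EF = ES + duration = 14 + 8 = 22
LS = LF - duration = 27 - 8 = 19
Total Float = LF - EF = 27 - 22
(or LS - ES = 19 - 14)
= 5


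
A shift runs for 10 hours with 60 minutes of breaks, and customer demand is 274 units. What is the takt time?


Available = 10×60 - 60 = 540 min
Takt time = 540 / 274
= 1.97 min/unit


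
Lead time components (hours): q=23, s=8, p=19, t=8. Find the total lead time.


Lead time = queue + setup + processing + transit
= 23 + 8 + 19 + 8
= 58 hours


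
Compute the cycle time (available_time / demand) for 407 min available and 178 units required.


Cycle time = available time / demand
= 407 / 178
= 2.29 min/unit


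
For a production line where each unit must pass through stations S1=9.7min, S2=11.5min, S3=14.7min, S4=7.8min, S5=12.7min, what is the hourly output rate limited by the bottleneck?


Bottleneck = longest station time
Station times: [9.7, 11.5, 14.7, 7.8, 12.7]
Max = 14.7 min
Rate = 60 / 14.7
= 4.08 units/hour (bottleneck: 14.7min)


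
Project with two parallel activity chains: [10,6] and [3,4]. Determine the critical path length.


Path A: 10 + 6 = 16
Path B: 3 + 4 = 7
Critical path = longest = max(16, 7)
= 16 (Path A)


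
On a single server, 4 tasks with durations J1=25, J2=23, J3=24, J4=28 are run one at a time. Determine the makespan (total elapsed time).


Sequential makespan: sum all processing times
= 25 + 23 + 24 + 28
= 100 time units


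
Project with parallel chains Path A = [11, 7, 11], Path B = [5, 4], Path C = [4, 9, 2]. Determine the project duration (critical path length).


Path A: 11 + 7 + 11 = 29
Path B: 5 + 4 = 9
Path C: 4 + 9 + 2 = 15
Critical path = longest = max(29, 9, 15)
= 29 (Path A)


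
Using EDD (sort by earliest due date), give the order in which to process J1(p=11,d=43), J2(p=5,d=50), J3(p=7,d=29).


EDD: sort by earliest due date
  J3: d=29, p=7
  J1: d=43, p=11
  J2: d=50, p=5
Order: J3 → J1 → J2


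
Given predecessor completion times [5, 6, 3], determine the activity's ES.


ES = max of all predecessor completion times
Predecessors: [5, 6, 3]
ES = max(5, 6, 3)
= 6


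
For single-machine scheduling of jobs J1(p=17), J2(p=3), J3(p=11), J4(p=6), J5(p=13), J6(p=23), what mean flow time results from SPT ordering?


SPT order: J2 → J4 → J3 → J5 → J1 → J6
Completion times:
  J2: C=3
  J4: C=9
  J3: C=20
  J5: C=33
  J1: C=50
  J6: C=73
Sum = 188, n = 6
Mean flow = 188/6
= 31.33


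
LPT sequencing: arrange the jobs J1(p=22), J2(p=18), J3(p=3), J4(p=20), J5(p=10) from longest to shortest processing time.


LPT: sort by longest processing time first
  J1: p=22
  J4: p=20
  J2: p=18
  J5: p=10
  J3: p=3
Order: J1 → J4 → J2 → J5 → J3


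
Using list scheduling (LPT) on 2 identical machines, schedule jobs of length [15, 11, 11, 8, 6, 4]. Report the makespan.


Jobs (LPT sorted): [15, 11, 11, 8, 6, 4]
Machines: 2
  J=15 → Machine 1 (load: 0+15=15)
  J=11 → Machine 2 (load: 0+11=11)
  J=11 → Machine 2 (load: 11+11=22)
  J=8 → Machine 1 (load: 15+8=23)
  J=6 → Machine 2 (load: 22+6=28)
  J=4 → Machine 1 (load: 23+4=27)
Machine loads: [27, 28]
Makespan = max = 28 time units


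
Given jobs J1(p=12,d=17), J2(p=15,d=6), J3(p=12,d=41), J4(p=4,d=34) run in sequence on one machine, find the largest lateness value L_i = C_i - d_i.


Lateness per job (L = C - d):
  J1: C=12, d=17, L=-5
  J2: C=27, d=6, L=21
  J3: C=39, d=41, L=-2
  J4: C=43, d=34, L=9
Lmax = max(-5, 21, -2, 9)
= 21


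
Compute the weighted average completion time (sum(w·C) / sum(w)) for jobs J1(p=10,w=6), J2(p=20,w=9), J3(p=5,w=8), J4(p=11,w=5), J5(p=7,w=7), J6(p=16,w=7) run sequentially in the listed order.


Completion times:
  J1: C=10, w×C=6×10=60
  J2: C=30, w×C=9×30=270
  J3: C=35, w×C=8×35=280
  J4: C=46, w×C=5×46=230
  J5: C=53, w×C=7×53=371
  J6: C=69, w×C=7×69=483
Sum w×C = 1694
Sum w = 42
Weighted avg = 1694/42
= 40.33


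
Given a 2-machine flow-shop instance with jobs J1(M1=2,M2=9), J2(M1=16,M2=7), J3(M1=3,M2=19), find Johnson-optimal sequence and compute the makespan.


Johnson's rule:
Group 1 (M1≤M2, sort by M1): ['J1', 'J3']
Group 2 (M1>M2, sort desc M2): ['J2']
Sequence: J1 → J3 → J2
Makespan calculation:
  J1: M1 done=2, M2 done=11
  J3: M1 done=5, M2 done=30
  J2: M1 done=21, M2 done=37
= Sequence: J1 → J3 → J2, Makespan: 37


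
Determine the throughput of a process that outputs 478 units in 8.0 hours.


Throughput = units / time
= 478 / 8.0
= 59.8 units/hour


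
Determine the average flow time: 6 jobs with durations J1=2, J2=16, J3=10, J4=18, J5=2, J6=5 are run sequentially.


Completion times:
  J1: completes at 2
  J2: completes at 18
  J3: completes at 28
  J4: completes at 46
  J5: completes at 48
  J6: completes at 53
Sum = 195
Average = 195/6
= 32.50


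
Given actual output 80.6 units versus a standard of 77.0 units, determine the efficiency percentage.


Efficiency = (actual / standard) × 100
= (80.6 / 77.0) × 100
= 104.7%


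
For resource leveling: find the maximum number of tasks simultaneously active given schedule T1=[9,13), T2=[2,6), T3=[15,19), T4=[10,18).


Check each time point for overlaps:
  t=10: 2 tasks active (T1, T4)
Max concurrent = 2


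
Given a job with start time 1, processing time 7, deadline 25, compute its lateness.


Completion = 1 + 7 = 8
Lateness = C - d = 8 - 25
= -17


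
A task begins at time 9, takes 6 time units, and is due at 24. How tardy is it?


Completion = start + processing = 9 + 6 = 15
Tardiness = max(0, C - d) = max(0, 15 - 24)
= max(0, -9)
= 0


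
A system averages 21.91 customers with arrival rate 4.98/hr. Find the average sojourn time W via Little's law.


Little's law: L = λW → W = L / λ
= 21.91 / 4.98
= 4.40 hours


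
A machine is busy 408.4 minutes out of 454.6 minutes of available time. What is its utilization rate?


Utilization = busy / total × 100
= 408.4 / 454.6 × 100
= 89.8%


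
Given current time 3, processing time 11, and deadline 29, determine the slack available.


Slack = due - current_time - processing
= 29 - 3 - 11
= 15


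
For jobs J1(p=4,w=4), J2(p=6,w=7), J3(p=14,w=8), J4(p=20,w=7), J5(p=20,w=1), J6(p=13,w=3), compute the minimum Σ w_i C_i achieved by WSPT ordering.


WSPT order (by p/w): J2 → J1 → J3 → J4 → J6 → J5
  J2: C=6, w·C=7×6=42
  J1: C=10, w·C=4×10=40
  J3: C=24, w·C=8×24=192
  J4: C=44, w·C=7×44=308
  J6: C=57, w·C=3×57=171
  J5: C=77, w·C=1×77=77
Σ w·C = 830
= 830


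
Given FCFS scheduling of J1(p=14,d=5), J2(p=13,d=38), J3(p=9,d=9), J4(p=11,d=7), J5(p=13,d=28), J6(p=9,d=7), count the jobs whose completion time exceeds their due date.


Completion vs due date:
  J1: C=14, d=5 → TARDY
  J2: C=27, d=38 → on time
  J3: C=36, d=9 → TARDY
  J4: C=47, d=7 → TARDY
  J5: C=60, d=28 → TARDY
  J6: C=69, d=7 → TARDY
Tardy jobs: J1, J3, J4, J5, J6
Count = 5


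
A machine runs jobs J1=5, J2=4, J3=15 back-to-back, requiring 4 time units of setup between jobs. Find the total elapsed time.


Makespan = Σ processing + (n-1) × setup
= (5 + 4 + 15) + (3-1)×4
= 24 + 8
= 32 time units


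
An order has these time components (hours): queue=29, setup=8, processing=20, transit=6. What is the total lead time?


Lead time = queue + setup + processing + transit
= 29 + 8 + 20 + 6
= 63 hours


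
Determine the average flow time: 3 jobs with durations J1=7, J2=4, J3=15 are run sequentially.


Completion times:
  J1: completes at 7
  J2: completes at 11
  J3: completes at 26
Sum = 44
Average = 44/3
= 14.67


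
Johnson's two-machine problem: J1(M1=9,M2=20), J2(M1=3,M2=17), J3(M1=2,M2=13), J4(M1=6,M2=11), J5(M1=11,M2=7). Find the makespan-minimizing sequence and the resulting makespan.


Johnson's rule:
Group 1 (M1≤M2, sort by M1): ['J3', 'J2', 'J4', 'J1']
Group 2 (M1>M2, sort desc M2): ['J5']
Sequence: J3 → J2 → J4 → J1 → J5
Makespan calculation:
  J3: M1 done=2, M2 done=15
  J2: M1 done=5, M2 done=32
  J4: M1 done=11, M2 done=43
  J1: M1 done=20, M2 done=63
  J5: M1 done=31, M2 done=70
= Sequence: J3 → J2 → J4 → J1 → J5, Makespan: 70


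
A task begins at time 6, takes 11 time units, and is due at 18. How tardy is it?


Completion = start + processing = 6 + 11 = 17
Tardiness = max(0, C - d) = max(0, 17 - 18)
= max(0, -1)
= 0


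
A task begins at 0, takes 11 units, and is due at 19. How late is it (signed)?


Completion = 0 + 11 = 11
Lateness = C - d = 11 - 19
= -8


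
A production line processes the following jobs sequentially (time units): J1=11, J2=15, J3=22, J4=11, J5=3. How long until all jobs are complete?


Sequential makespan: sum all processing times
= 11 + 15 + 22 + 11 + 3
= 62 time units


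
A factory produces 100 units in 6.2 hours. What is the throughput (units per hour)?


Throughput = units / time
= 100 / 6.2
= 16.1 units/hour


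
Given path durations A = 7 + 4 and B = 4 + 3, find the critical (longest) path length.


Path A: 7 + 4 = 11
Path B: 4 + 3 = 7
Critical path = longest = max(11, 7)
= 11 (Path A)


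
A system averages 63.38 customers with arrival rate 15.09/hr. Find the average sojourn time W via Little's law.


Little's law: L = λW → W = L / λ
= 63.38 / 15.09
= 4.20 hours


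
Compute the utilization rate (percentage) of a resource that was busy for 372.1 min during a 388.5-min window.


Utilization = busy / total × 100
= 372.1 / 388.5 × 100
= 95.8%


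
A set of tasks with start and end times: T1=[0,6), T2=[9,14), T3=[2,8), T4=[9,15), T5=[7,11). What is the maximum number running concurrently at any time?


Check each time point for overlaps:
  t=9: 3 tasks active (T2, T4, T5)
Max concurrent = 3


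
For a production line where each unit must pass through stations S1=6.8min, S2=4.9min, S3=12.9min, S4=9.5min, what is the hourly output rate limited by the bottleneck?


Bottleneck = longest station time
Station times: [6.8, 4.9, 12.9, 9.5]
Max = 12.9 min
Rate = 60 / 12.9
= 4.65 units/hour (bottleneck: 12.9min)


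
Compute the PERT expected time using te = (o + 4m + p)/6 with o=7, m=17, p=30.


te = (o + 4m + p) / 6
= (7 + 4×17 + 30) / 6
= (7 + 68 + 30) / 6
= 105 / 6
= 17.50


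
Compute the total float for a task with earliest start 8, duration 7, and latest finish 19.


EF = ES + duration = 8 + 7 = 15
LS = LF - duration = 19 - 7 = 12
Total Float = LF - EF = 19 - 15
(or LS - ES = 12 - 8)
= 4


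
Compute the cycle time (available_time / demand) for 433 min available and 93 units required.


Cycle time = available time / demand
= 433 / 93
= 4.66 min/unit


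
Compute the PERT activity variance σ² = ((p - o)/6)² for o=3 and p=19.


σ² = ((p - o) / 6)² = (p - o)² / 36
= (19 - 3)² / 36
= 16² / 36
= 256 / 36
= 7.1111


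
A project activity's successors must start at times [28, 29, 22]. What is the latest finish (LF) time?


LF = min of all successor start times
Successors start at: [28, 29, 22]
LF = min(28, 29, 22)
= 22


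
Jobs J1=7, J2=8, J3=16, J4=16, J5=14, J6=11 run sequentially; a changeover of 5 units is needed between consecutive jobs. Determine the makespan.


Makespan = Σ processing + (n-1) × setup
= (7 + 8 + 16 + 16 + 14 + 11) + (6-1)×5
= 72 + 25
= 97 time units


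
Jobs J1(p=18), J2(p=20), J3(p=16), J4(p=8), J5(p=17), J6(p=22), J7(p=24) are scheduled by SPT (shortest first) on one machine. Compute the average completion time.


SPT order: J4 → J3 → J5 → J1 → J2 → J6 → J7
Completion times:
  J4: C=8
  J3: C=24
  J5: C=41
  J1: C=59
  J2: C=79
  J6: C=101
  J7: C=125
Sum = 437, n = 7
Mean flow = 437/7
= 62.43


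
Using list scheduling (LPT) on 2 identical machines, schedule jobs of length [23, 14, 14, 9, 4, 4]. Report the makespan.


Jobs (LPT sorted): [23, 14, 14, 9, 4, 4]
Machines: 2
  J=23 → Machine 1 (load: 0+23=23)
  J=14 → Machine 2 (load: 0+14=14)
  J=14 → Machine 2 (load: 14+14=28)
  J=9 → Machine 1 (load: 23+9=32)
  J=4 → Machine 2 (load: 28+4=32)
  J=4 → Machine 1 (load: 32+4=36)
Machine loads: [36, 32]
Makespan = max = 36 time units


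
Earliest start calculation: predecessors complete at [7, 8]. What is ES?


ES = max of all predecessor completion times
Predecessors: [7, 8]
ES = max(7, 8)
= 8


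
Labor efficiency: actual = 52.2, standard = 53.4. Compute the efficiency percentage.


Efficiency = (actual / standard) × 100
= (52.2 / 53.4) × 100
= 97.8%


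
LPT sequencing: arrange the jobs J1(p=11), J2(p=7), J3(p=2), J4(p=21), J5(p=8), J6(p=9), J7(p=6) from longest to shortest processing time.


LPT: sort by longest processing time first
  J4: p=21
  J1: p=11
  J6: p=9
  J5: p=8
  J2: p=7
  J7: p=6
  J3: p=2
Order: J4 → J1 → J6 → J5 → J2 → J7 → J3


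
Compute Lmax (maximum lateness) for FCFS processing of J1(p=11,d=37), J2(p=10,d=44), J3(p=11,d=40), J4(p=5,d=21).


Lateness per job (L = C - d):
  J1: C=11, d=37, L=-26
  J2: C=21, d=44, L=-23
  J3: C=32, d=40, L=-8
  J4: C=37, d=21, L=16
Lmax = max(-26, -23, -8, 16)
= 16


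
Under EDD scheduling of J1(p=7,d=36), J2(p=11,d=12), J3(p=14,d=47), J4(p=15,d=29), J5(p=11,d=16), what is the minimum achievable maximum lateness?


EDD order: J2 → J5 → J4 → J1 → J3
Completion and lateness:
  J2: C=11, d=12, L=11-12=-1
  J5: C=22, d=16, L=22-16=6
  J4: C=37, d=29, L=37-29=8
  J1: C=44, d=36, L=44-36=8
  J3: C=58, d=47, L=58-47=11
Lmax = max(-1, 6, 8, 8, 11)
= 11


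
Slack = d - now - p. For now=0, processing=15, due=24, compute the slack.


Slack = due - current_time - processing
= 24 - 0 - 15
= 9


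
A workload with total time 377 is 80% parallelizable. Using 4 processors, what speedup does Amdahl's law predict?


Amdahl's law: T_p = T × ((1-p) + p/N)
= 377 × ((1-0.8) + 0.8/4)
= 377 × (0.20 + 0.2000)
= 377 × 0.4000
= 150.80
Speedup = 377/150.80
= 2.50×


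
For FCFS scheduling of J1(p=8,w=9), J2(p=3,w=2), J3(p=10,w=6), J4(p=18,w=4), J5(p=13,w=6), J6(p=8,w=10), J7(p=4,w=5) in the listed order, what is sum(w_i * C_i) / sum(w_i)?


Completion times:
  J1: C=8, w×C=9×8=72
  J2: C=11, w×C=2×11=22
  J3: C=21, w×C=6×21=126
  J4: C=39, w×C=4×39=156
  J5: C=52, w×C=6×52=312
  J6: C=60, w×C=10×60=600
  J7: C=64, w×C=5×64=320
Sum w×C = 1608
Sum w = 42
Weighted avg = 1608/42
= 38.29


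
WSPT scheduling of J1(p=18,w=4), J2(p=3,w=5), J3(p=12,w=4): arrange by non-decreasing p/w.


WSPT (Smith's rule): sort by p/w ascending
  J2: p/w = 3/5 = 0.600
  J3: p/w = 12/4 = 3.000
  J1: p/w = 18/4 = 4.500
Order: J2 → J3 → J1


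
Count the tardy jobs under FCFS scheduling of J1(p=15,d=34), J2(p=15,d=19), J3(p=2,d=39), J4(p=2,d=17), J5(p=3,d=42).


Completion vs due date:
  J1: C=15, d=34 → on time
  J2: C=30, d=19 → TARDY
  J3: C=32, d=39 → on time
  J4: C=34, d=17 → TARDY
  J5: C=37, d=42 → on time
Tardy jobs: J2, J4
Count = 2


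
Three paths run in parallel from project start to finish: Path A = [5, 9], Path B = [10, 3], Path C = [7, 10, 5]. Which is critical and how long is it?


Path A: 5 + 9 = 14
Path B: 10 + 3 = 13
Path C: 7 + 10 + 5 = 22
Critical path = longest = max(14, 13, 22)
= 22 (Path C)


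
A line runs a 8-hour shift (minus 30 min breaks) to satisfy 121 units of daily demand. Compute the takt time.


Available = 8×60 - 30 = 450 min
Takt time = 450 / 121
= 3.72 min/unit


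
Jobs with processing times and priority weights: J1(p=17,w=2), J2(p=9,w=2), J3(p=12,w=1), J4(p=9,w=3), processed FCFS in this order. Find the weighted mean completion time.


Completion times:
  J1: C=17, w×C=2×17=34
  J2: C=26, w×C=2×26=52
  J3: C=38, w×C=1×38=38
  J4: C=47, w×C=3×47=141
Sum w×C = 265
Sum w = 8
Weighted avg = 265/8
= 33.12


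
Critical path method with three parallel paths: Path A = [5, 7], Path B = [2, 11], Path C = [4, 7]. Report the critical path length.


Path A: 5 + 7 = 12
Path B: 2 + 11 = 13
Path C: 4 + 7 = 11
Critical path = longest = max(12, 13, 11)
= 13 (Path B)


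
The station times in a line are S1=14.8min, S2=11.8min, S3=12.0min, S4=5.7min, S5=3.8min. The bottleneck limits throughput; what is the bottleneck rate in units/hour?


Bottleneck = longest station time
Station times: [14.8, 11.8, 12.0, 5.7, 3.8]
Max = 14.8 min
Rate = 60 / 14.8
= 4.05 units/hour (bottleneck: 14.8min)


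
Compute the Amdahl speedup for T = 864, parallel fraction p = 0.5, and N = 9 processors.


Amdahl's law: T_p = T × ((1-p) + p/N)
= 864 × ((1-0.5) + 0.5/9)
= 864 × (0.50 + 0.0556)
= 864 × 0.5556
= 480.00
Speedup = 864/480.00
= 1.80×


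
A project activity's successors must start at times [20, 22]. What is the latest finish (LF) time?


LF = min of all successor start times
Successors start at: [20, 22]
LF = min(20, 22)
= 20


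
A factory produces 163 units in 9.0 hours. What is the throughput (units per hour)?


Throughput = units / time
= 163 / 9.0
= 18.1 units/hour
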